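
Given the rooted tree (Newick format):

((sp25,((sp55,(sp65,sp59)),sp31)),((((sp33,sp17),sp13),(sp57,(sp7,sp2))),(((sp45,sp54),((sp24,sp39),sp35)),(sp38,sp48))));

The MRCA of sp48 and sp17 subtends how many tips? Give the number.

The MRCA of sp48 and sp17 is the node subtending ((((sp33,sp17),sp13),(sp57,(sp7,sp2))),(((sp45,sp54),((sp24,sp39),sp35)),(sp38,sp48))).
That clade contains 13 terminal taxa: sp13, sp17, sp2, sp24, sp33, sp35, sp38, sp39, sp45, sp48, sp54, sp57, sp7.

13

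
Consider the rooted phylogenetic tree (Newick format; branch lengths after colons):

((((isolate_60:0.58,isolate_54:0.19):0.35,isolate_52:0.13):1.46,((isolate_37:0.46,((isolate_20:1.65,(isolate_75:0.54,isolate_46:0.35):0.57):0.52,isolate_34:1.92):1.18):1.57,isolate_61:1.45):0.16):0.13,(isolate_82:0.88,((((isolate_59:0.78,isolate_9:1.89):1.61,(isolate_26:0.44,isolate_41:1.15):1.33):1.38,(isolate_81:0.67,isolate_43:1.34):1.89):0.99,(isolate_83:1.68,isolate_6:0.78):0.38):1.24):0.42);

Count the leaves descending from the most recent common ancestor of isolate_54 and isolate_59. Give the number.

The MRCA of isolate_54 and isolate_59 is the root, so the clade is the entire tree.
That clade contains 18 terminal taxa: isolate_20, isolate_26, isolate_34, isolate_37, isolate_41, isolate_43, isolate_46, isolate_52, isolate_54, isolate_59, isolate_6, isolate_60, isolate_61, isolate_75, isolate_81, isolate_82, isolate_83, isolate_9.

18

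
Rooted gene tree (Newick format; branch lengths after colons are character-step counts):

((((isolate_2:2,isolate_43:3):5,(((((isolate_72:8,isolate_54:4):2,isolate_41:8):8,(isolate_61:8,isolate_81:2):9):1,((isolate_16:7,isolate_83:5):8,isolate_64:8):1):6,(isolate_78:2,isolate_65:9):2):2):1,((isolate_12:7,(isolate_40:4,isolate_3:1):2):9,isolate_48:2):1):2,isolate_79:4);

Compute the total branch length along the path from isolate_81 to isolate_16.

The path runs isolate_81 → … → MRCA → … → isolate_16; the MRCA is the node subtending ((((isolate_72,isolate_54),isolate_41),(isolate_61,isolate_81)),((isolate_16,isolate_83),isolate_64)).
Branch lengths along that path: 2 + 9 + 1 + 1 + 8 + 7 = 28.

28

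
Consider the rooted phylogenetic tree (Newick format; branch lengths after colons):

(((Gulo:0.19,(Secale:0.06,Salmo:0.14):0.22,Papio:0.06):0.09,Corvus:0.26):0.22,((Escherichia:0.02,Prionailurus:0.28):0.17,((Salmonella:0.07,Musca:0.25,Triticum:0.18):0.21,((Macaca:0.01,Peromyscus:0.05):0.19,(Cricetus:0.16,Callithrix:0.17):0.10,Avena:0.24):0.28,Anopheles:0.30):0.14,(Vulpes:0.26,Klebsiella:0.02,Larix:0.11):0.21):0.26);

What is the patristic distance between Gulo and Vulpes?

The path runs Gulo → … → MRCA → … → Vulpes; the MRCA is the root of the tree.
Branch lengths along that path: 0.19 + 0.09 + 0.22 + 0.26 + 0.21 + 0.26 = 1.23.

1.23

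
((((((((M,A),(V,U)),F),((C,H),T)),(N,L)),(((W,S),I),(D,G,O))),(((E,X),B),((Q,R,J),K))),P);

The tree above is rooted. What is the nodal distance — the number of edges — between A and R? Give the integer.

The MRCA of A and R is the node subtending (((((((M,A),(V,U)),F),((C,H),T)),(N,L)),(((W,S),I),(D,G,O))),(((E,X),B),((Q,R,J),K))).
From A up to that node: 7 branches. From R up to the same node: 4 branches. Total: 7 + 4 = 11.

11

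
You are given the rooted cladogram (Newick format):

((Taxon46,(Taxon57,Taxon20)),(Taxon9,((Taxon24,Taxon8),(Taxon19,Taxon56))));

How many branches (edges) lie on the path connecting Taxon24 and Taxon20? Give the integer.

The MRCA of Taxon24 and Taxon20 is the root of the tree.
From Taxon24 up to that node: 4 branches. From Taxon20 up to the same node: 3 branches. Total: 4 + 3 = 7.

7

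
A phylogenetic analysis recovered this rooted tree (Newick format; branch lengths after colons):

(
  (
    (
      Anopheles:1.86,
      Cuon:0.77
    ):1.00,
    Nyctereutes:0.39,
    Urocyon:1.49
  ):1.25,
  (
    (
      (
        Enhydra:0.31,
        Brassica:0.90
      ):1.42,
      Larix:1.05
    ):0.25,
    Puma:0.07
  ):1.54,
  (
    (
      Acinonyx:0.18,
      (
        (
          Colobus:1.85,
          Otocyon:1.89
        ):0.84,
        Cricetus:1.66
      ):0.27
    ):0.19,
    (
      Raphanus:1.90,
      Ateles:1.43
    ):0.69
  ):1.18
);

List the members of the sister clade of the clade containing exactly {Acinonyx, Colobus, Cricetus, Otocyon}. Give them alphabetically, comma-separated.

The clade containing exactly {Acinonyx, Colobus, Cricetus, Otocyon} attaches to the tree at the node subtending ((Acinonyx,((Colobus,Otocyon),Cricetus)),(Raphanus,Ateles)).
The other lineage descending from that same node — the sister group — is (Raphanus,Ateles); its 2 tips in alphabetical order are the answer.

Ateles, Raphanus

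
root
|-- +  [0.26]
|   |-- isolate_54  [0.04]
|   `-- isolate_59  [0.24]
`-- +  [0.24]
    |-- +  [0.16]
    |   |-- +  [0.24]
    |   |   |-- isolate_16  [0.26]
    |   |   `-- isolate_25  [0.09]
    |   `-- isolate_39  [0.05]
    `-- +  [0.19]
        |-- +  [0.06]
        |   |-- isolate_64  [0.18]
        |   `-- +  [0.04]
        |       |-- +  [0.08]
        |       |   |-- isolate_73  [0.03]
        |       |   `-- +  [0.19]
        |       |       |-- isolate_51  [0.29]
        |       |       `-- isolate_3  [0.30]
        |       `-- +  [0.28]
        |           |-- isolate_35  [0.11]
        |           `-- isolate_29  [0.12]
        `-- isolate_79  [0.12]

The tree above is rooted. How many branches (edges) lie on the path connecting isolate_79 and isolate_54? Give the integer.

The MRCA of isolate_79 and isolate_54 is the root of the tree.
From isolate_79 up to that node: 3 branches. From isolate_54 up to the same node: 2 branches. Total: 3 + 2 = 5.

5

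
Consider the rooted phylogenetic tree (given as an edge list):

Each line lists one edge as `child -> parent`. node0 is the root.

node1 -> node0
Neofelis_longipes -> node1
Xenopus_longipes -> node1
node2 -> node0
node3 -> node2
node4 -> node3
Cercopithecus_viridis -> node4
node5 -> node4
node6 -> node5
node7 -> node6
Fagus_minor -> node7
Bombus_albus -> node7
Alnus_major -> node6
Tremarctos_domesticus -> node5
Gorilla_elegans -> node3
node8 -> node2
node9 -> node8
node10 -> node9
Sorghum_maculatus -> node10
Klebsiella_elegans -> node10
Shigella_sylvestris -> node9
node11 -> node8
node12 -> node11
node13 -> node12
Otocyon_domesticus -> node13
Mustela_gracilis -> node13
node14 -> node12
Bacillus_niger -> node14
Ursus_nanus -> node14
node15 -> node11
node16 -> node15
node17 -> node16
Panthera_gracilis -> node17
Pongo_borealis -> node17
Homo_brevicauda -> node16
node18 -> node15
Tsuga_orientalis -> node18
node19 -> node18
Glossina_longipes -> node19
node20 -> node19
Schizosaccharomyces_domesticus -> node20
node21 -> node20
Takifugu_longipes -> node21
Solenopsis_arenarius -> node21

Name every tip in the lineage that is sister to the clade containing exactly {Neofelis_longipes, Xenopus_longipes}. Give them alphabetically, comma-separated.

The clade containing exactly {Neofelis_longipes, Xenopus_longipes} attaches directly to the root of the tree.
The other lineage descending from that same node — the sister group — is (((Cercopithecus_viridis,(((Fagus_minor,Bombus_albus),Alnus_major),Tremarctos_domesticus)),Gorilla_elegans),(((Sorghum_maculatus,Klebsiella_elegans),Shigella_sylvestris),(((Otocyon_domesticus,Mustela_gracilis),(Bacillus_niger,Ursus_nanus)),(((Panthera_gracilis,Pongo_borealis),Homo_brevicauda),(Tsuga_orientalis,(Glossina_longipes,(Schizosaccharomyces_domesticus,(Takifugu_longipes,Solenopsis_arenarius)))))))); its 21 tips in alphabetical order are the answer.

Alnus_major, Bacillus_niger, Bombus_albus, Cercopithecus_viridis, Fagus_minor, Glossina_longipes, Gorilla_elegans, Homo_brevicauda, Klebsiella_elegans, Mustela_gracilis, Otocyon_domesticus, Panthera_gracilis, Pongo_borealis, Schizosaccharomyces_domesticus, Shigella_sylvestris, Solenopsis_arenarius, Sorghum_maculatus, Takifugu_longipes, Tremarctos_domesticus, Tsuga_orientalis, Ursus_nanus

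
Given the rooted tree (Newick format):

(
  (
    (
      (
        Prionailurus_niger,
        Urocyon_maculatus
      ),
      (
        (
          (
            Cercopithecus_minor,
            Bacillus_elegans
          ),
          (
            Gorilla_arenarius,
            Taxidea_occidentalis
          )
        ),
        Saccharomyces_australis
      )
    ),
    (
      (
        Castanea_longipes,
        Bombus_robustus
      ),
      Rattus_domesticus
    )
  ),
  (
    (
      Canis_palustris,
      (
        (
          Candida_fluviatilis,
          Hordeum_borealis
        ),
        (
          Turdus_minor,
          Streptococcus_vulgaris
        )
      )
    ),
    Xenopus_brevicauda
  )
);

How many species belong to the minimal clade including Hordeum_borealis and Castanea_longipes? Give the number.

16

The MRCA of Hordeum_borealis and Castanea_longipes is the root, so the clade is the entire tree.
That clade contains 16 terminal taxa: Bacillus_elegans, Bombus_robustus, Candida_fluviatilis, Canis_palustris, Castanea_longipes, Cercopithecus_minor, Gorilla_arenarius, Hordeum_borealis, Prionailurus_niger, Rattus_domesticus, Saccharomyces_australis, Streptococcus_vulgaris, Taxidea_occidentalis, Turdus_minor, Urocyon_maculatus, Xenopus_brevicauda.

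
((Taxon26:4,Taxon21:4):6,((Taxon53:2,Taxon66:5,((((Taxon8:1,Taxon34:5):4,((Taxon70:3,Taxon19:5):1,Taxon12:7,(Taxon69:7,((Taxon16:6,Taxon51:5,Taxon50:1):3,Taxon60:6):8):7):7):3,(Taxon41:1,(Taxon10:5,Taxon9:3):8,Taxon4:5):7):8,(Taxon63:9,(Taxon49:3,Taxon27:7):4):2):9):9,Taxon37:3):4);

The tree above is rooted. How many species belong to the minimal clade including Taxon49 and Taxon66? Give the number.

The MRCA of Taxon49 and Taxon66 is the node subtending (Taxon53,Taxon66,((((Taxon8,Taxon34),((Taxon70,Taxon19),Taxon12,(Taxon69,((Taxon16,Taxon51,Taxon50),Taxon60)))),(Taxon41,(Taxon10,Taxon9),Taxon4)),(Taxon63,(Taxon49,Taxon27)))).
That clade contains 19 terminal taxa: Taxon10, Taxon12, Taxon16, Taxon19, Taxon27, Taxon34, Taxon4, Taxon41, Taxon49, Taxon50, Taxon51, Taxon53, Taxon60, Taxon63, Taxon66, Taxon69, Taxon70, Taxon8, Taxon9.

19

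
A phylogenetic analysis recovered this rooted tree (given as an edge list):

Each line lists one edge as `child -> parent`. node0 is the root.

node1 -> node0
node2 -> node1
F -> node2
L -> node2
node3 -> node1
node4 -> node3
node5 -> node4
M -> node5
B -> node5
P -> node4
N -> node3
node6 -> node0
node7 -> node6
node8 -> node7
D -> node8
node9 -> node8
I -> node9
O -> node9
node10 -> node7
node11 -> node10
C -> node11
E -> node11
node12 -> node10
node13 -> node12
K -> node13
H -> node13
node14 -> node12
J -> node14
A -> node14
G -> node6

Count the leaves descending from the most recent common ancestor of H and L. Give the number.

16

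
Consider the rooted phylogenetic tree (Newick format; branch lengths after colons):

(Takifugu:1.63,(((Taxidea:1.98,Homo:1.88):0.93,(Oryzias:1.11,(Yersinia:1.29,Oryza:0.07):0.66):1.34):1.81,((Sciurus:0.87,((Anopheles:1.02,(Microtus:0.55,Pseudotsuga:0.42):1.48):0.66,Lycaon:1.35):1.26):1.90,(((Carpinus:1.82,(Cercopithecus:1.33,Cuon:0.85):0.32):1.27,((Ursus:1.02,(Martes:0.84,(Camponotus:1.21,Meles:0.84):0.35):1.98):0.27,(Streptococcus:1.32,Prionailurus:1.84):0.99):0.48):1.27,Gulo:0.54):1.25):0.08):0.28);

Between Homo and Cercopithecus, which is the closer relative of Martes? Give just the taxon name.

Cercopithecus

The MRCA of Martes and Cercopithecus subtends ((Carpinus,(Cercopithecus,Cuon)),((Ursus,(Martes,(Camponotus,Meles))),(Streptococcus,Prionailurus))) (9 taxa).
The MRCA of Martes and Homo subtends (((Taxidea,Homo),(Oryzias,(Yersinia,Oryza))),((Sciurus,((Anopheles,(Microtus,Pseudotsuga)),Lycaon)),(((Carpinus,(Cercopithecus,Cuon)),((Ursus,(Martes,(Camponotus,Meles))),(Streptococcus,Prionailurus))),Gulo))) (20 taxa).
The first is nested inside the second, so Martes shares a more recent common ancestor with Cercopithecus.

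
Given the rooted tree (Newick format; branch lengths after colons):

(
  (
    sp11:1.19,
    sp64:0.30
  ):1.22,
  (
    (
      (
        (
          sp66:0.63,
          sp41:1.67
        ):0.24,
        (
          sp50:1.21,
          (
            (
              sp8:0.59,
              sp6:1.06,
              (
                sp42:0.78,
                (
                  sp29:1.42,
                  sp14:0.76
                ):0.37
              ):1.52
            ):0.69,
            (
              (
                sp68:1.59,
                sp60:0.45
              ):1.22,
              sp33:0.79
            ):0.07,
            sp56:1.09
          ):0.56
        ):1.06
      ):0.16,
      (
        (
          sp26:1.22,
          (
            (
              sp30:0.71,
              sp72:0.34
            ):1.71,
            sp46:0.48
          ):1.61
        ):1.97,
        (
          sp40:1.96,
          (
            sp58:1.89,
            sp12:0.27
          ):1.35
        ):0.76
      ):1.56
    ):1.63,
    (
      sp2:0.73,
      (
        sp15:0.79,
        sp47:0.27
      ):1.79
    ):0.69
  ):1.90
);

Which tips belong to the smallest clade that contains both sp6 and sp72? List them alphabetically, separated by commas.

sp12, sp14, sp26, sp29, sp30, sp33, sp40, sp41, sp42, sp46, sp50, sp56, sp58, sp6, sp60, sp66, sp68, sp72, sp8

Tracing sp6: it sits inside (sp8,sp6,(sp42,(sp29,sp14))).
Tracing sp72: it sits inside (sp30,sp72).
The smallest clade enclosing both is (((sp66,sp41),(sp50,((sp8,sp6,(sp42,(sp29,sp14))),((sp68,sp60),sp33),sp56))),((sp26,((sp30,sp72),sp46)),(sp40,(sp58,sp12)))); the answer is its 19 terminal taxa in alphabetical order.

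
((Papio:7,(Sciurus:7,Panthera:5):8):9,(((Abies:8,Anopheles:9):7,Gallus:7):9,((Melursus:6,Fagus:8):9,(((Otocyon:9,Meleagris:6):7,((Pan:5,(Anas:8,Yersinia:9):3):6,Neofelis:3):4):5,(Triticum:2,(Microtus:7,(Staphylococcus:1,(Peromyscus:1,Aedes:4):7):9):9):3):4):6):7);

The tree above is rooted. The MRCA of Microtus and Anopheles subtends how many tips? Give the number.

16

The MRCA of Microtus and Anopheles is the node subtending (((Abies,Anopheles),Gallus),((Melursus,Fagus),(((Otocyon,Meleagris),((Pan,(Anas,Yersinia)),Neofelis)),(Triticum,(Microtus,(Staphylococcus,(Peromyscus,Aedes))))))).
That clade contains 16 terminal taxa: Abies, Aedes, Anas, Anopheles, Fagus, Gallus, Meleagris, Melursus, Microtus, Neofelis, Otocyon, Pan, Peromyscus, Staphylococcus, Triticum, Yersinia.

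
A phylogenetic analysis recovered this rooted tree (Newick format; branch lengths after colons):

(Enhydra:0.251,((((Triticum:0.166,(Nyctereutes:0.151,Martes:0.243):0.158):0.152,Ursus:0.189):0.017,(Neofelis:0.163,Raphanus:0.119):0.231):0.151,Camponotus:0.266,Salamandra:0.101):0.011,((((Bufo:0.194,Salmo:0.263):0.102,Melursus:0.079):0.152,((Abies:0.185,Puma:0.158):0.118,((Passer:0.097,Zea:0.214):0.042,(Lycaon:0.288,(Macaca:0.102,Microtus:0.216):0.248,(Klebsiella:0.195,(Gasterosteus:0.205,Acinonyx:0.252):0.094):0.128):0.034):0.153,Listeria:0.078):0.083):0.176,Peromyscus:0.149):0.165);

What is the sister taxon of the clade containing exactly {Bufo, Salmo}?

Melursus

The clade containing exactly {Bufo, Salmo} attaches to the tree at the node subtending ((Bufo,Salmo),Melursus).
The other lineage descending from that same node — the sister group — is the single tip Melursus.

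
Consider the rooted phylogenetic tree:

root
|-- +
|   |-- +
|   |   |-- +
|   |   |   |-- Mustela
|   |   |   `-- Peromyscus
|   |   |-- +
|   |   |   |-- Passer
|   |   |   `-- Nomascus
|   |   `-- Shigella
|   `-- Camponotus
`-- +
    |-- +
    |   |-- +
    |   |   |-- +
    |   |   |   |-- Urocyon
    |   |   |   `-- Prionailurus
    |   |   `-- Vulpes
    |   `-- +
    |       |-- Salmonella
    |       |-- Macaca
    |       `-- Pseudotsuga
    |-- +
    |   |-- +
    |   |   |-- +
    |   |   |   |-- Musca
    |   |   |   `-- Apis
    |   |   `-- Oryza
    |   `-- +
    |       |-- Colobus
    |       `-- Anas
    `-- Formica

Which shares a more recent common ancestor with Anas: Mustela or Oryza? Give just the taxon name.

The MRCA of Anas and Oryza subtends (((Musca,Apis),Oryza),(Colobus,Anas)) (5 taxa).
The MRCA of Anas and Mustela is the root, subtending the entire tree (18 taxa).
The first is nested inside the second, so Anas shares a more recent common ancestor with Oryza.

Oryza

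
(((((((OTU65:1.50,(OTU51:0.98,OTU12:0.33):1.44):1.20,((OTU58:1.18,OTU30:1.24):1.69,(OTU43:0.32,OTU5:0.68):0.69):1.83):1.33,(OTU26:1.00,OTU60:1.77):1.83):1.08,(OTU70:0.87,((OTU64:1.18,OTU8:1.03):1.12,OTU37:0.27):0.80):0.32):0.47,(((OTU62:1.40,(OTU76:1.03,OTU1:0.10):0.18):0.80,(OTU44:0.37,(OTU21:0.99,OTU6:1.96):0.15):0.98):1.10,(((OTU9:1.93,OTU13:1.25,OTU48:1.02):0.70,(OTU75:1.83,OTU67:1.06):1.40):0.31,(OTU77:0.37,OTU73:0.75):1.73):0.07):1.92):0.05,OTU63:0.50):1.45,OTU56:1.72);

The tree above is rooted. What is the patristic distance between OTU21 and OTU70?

The path runs OTU21 → … → MRCA → … → OTU70; the MRCA is the node subtending (((((OTU65,(OTU51,OTU12)),((OTU58,OTU30),(OTU43,OTU5))),(OTU26,OTU60)),(OTU70,((OTU64,OTU8),OTU37))),(((OTU62,(OTU76,OTU1)),(OTU44,(OTU21,OTU6))),(((OTU9,OTU13,OTU48),(OTU75,OTU67)),(OTU77,OTU73)))).
Branch lengths along that path: 0.99 + 0.15 + 0.98 + 1.10 + 1.92 + 0.47 + 0.32 + 0.87 = 6.80.

6.80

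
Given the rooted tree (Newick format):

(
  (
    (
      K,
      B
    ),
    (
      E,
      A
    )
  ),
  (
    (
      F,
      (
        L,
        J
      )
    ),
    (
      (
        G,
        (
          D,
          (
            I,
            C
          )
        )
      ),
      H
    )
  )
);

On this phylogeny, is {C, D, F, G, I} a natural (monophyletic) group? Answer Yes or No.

No

The MRCA of the listed taxa subtends ((F,(L,J)),((G,(D,(I,C))),H)).
That clade also contains H, J, L, which are not in the proposed group, so the group is not monophyletic.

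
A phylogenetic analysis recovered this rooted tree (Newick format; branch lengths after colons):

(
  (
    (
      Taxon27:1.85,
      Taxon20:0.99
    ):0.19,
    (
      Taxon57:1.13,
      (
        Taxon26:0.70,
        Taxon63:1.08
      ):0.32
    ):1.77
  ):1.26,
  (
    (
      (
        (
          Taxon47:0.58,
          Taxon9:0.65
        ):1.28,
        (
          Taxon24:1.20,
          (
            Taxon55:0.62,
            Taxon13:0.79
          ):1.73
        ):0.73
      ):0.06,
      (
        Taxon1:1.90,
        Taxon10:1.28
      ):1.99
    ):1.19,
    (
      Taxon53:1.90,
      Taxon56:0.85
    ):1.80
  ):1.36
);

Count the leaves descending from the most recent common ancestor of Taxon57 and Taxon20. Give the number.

The MRCA of Taxon57 and Taxon20 is the node subtending ((Taxon27,Taxon20),(Taxon57,(Taxon26,Taxon63))).
That clade contains 5 terminal taxa: Taxon20, Taxon26, Taxon27, Taxon57, Taxon63.

5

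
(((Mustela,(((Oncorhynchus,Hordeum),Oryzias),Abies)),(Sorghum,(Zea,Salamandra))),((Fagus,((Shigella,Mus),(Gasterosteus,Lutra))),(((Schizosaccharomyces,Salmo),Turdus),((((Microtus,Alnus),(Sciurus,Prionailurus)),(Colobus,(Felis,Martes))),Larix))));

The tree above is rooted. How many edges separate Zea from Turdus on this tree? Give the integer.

The MRCA of Zea and Turdus is the root of the tree.
From Zea up to that node: 4 branches. From Turdus up to the same node: 4 branches. Total: 4 + 4 = 8.

8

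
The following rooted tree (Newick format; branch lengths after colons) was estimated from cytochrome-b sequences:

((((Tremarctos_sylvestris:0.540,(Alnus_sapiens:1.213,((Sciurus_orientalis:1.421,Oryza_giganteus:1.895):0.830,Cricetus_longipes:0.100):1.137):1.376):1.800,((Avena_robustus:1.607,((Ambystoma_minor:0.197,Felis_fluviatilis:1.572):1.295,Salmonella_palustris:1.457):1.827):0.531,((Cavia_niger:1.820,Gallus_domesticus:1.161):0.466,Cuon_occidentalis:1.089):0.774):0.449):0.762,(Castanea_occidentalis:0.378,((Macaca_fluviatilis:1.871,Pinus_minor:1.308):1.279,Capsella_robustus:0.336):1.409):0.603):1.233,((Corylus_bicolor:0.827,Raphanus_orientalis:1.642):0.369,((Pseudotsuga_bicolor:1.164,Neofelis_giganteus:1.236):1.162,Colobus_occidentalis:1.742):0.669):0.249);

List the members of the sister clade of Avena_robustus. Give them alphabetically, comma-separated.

Ambystoma_minor, Felis_fluviatilis, Salmonella_palustris

Avena_robustus attaches to the tree at the node subtending (Avena_robustus,((Ambystoma_minor,Felis_fluviatilis),Salmonella_palustris)).
The other lineage descending from that same node — the sister group — is ((Ambystoma_minor,Felis_fluviatilis),Salmonella_palustris); its 3 tips in alphabetical order are the answer.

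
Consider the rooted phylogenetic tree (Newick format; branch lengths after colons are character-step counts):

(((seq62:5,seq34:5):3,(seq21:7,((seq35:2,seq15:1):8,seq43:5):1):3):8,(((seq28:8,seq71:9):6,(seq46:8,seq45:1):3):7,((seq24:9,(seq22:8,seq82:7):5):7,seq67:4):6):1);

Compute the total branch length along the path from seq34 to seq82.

The path runs seq34 → … → MRCA → … → seq82; the MRCA is the root of the tree.
Branch lengths along that path: 5 + 3 + 8 + 1 + 6 + 7 + 5 + 7 = 42.

42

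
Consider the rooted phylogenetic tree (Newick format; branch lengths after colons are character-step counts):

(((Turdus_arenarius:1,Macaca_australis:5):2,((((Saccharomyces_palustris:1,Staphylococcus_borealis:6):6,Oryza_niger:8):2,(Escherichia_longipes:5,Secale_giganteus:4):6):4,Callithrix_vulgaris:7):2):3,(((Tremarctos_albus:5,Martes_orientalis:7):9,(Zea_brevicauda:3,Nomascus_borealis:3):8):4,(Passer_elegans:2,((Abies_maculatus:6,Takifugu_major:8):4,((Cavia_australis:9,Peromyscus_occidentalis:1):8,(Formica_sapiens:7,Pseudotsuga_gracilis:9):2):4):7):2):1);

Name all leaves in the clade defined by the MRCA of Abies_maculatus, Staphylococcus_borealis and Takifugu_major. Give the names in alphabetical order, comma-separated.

Tracing Abies_maculatus: it sits inside (Abies_maculatus,Takifugu_major).
Tracing Staphylococcus_borealis: it sits inside (Saccharomyces_palustris,Staphylococcus_borealis).
Tracing Takifugu_major: it sits inside (Abies_maculatus,Takifugu_major).
The smallest clade enclosing all 3 is the whole tree (their MRCA is the root), so the answer is all 19 tips in alphabetical order.

Abies_maculatus, Callithrix_vulgaris, Cavia_australis, Escherichia_longipes, Formica_sapiens, Macaca_australis, Martes_orientalis, Nomascus_borealis, Oryza_niger, Passer_elegans, Peromyscus_occidentalis, Pseudotsuga_gracilis, Saccharomyces_palustris, Secale_giganteus, Staphylococcus_borealis, Takifugu_major, Tremarctos_albus, Turdus_arenarius, Zea_brevicauda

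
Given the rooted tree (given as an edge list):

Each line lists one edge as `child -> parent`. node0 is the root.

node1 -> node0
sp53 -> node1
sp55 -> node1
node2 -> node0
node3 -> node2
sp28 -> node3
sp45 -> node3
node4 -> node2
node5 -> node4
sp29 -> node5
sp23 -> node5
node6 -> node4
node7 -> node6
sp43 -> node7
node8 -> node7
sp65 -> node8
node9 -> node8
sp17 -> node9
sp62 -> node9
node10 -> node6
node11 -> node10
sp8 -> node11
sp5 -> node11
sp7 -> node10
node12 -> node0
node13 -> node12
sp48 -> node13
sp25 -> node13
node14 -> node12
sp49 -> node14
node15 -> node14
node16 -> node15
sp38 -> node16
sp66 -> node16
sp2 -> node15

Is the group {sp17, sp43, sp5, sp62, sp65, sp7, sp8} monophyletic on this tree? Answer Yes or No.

The most recent common ancestor of these taxa subtends ((sp43,(sp65,(sp17,sp62))),((sp8,sp5),sp7)).
That clade has exactly 7 tips — every listed taxon and nothing else — so the group is monophyletic.

Yes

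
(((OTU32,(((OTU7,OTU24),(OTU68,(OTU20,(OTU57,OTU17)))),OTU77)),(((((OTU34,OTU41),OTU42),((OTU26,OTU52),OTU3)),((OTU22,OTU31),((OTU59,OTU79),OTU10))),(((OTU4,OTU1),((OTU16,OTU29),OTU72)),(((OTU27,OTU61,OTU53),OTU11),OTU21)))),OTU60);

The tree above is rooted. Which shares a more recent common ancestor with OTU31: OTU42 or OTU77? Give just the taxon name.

OTU42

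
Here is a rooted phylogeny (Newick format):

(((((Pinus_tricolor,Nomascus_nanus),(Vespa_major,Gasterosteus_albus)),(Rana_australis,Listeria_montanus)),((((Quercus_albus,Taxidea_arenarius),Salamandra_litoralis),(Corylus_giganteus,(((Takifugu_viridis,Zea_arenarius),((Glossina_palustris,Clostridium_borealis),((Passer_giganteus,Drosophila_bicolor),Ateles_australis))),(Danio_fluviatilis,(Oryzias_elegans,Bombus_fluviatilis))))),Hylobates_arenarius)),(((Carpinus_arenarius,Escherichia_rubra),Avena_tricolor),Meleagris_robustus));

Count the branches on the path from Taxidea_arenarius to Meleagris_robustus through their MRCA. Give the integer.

The MRCA of Taxidea_arenarius and Meleagris_robustus is the root of the tree.
From Taxidea_arenarius up to that node: 6 branches. From Meleagris_robustus up to the same node: 2 branches. Total: 6 + 2 = 8.

8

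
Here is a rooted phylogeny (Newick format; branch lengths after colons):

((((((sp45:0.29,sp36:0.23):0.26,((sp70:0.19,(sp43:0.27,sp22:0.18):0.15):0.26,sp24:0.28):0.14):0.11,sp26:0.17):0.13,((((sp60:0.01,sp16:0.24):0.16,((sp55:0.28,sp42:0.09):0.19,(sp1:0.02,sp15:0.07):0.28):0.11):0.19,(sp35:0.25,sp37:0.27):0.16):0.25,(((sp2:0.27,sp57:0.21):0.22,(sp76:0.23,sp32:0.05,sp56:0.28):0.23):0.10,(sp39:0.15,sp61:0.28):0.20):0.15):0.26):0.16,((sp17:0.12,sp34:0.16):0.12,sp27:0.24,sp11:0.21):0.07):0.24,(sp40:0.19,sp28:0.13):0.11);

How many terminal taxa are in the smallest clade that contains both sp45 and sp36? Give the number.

2

The MRCA of sp45 and sp36 is the node subtending (sp45,sp36).
That clade contains 2 terminal taxa: sp36, sp45.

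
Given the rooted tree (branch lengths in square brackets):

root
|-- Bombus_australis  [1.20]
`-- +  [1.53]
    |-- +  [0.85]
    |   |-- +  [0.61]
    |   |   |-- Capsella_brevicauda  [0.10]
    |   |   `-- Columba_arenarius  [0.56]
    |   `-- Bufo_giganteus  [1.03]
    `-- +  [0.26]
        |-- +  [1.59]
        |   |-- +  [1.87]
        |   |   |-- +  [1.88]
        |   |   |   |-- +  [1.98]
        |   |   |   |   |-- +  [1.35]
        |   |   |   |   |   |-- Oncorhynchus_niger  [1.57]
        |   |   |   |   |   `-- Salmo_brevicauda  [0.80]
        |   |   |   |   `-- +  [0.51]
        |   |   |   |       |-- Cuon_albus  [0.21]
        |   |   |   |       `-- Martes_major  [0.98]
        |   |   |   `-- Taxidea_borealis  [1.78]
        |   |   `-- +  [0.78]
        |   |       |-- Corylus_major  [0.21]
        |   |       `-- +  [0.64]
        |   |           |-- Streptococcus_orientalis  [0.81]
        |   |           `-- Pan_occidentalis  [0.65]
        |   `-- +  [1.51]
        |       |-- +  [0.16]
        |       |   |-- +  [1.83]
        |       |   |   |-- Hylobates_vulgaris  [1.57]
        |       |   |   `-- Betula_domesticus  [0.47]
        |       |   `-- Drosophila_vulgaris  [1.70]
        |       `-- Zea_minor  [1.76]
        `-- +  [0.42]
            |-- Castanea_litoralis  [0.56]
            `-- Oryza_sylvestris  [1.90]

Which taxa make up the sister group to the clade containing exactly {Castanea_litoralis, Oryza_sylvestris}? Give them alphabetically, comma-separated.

Betula_domesticus, Corylus_major, Cuon_albus, Drosophila_vulgaris, Hylobates_vulgaris, Martes_major, Oncorhynchus_niger, Pan_occidentalis, Salmo_brevicauda, Streptococcus_orientalis, Taxidea_borealis, Zea_minor

The clade containing exactly {Castanea_litoralis, Oryza_sylvestris} attaches to the tree at the node subtending ((((((Oncorhynchus_niger,Salmo_brevicauda),(Cuon_albus,Martes_major)),Taxidea_borealis),(Corylus_major,(Streptococcus_orientalis,Pan_occidentalis))),(((Hylobates_vulgaris,Betula_domesticus),Drosophila_vulgaris),Zea_minor)),(Castanea_litoralis,Oryza_sylvestris)).
The other lineage descending from that same node — the sister group — is (((((Oncorhynchus_niger,Salmo_brevicauda),(Cuon_albus,Martes_major)),Taxidea_borealis),(Corylus_major,(Streptococcus_orientalis,Pan_occidentalis))),(((Hylobates_vulgaris,Betula_domesticus),Drosophila_vulgaris),Zea_minor)); its 12 tips in alphabetical order are the answer.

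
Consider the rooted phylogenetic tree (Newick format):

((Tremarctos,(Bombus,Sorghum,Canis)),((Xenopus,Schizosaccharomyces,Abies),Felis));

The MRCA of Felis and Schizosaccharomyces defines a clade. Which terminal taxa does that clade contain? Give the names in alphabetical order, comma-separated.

Abies, Felis, Schizosaccharomyces, Xenopus

Tracing Felis: it sits inside ((Xenopus,Schizosaccharomyces,Abies),Felis).
Tracing Schizosaccharomyces: it sits inside (Xenopus,Schizosaccharomyces,Abies).
The smallest clade enclosing both is ((Xenopus,Schizosaccharomyces,Abies),Felis); the answer is its 4 terminal taxa in alphabetical order.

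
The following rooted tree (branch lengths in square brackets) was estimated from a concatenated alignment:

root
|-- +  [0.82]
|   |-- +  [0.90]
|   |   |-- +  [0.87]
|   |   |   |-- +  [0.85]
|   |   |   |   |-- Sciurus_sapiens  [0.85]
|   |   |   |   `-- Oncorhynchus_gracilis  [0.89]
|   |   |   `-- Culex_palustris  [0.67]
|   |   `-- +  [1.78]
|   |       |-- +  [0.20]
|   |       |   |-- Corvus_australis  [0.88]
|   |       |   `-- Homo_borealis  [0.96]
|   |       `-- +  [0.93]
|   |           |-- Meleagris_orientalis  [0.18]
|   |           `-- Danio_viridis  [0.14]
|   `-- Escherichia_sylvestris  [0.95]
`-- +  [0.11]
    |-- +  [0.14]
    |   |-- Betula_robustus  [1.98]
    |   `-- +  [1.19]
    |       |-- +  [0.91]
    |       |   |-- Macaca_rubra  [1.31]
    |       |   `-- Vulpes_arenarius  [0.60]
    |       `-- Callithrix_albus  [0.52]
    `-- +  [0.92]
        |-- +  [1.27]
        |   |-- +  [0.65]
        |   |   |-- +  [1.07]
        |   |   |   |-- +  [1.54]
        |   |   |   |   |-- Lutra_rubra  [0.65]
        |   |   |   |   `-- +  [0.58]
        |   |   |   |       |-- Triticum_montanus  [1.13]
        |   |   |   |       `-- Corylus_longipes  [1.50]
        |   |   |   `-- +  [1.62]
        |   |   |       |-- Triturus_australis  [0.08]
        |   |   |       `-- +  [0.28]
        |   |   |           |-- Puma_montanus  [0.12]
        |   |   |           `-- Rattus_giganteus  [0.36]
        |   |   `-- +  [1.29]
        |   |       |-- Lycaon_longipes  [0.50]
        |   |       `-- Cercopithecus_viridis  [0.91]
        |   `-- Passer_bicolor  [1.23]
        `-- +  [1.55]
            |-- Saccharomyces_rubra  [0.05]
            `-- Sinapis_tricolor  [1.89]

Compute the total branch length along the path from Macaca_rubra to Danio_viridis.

8.23

The path runs Macaca_rubra → … → MRCA → … → Danio_viridis; the MRCA is the root of the tree.
Branch lengths along that path: 1.31 + 0.91 + 1.19 + 0.14 + 0.11 + 0.82 + 0.90 + 1.78 + 0.93 + 0.14 = 8.23.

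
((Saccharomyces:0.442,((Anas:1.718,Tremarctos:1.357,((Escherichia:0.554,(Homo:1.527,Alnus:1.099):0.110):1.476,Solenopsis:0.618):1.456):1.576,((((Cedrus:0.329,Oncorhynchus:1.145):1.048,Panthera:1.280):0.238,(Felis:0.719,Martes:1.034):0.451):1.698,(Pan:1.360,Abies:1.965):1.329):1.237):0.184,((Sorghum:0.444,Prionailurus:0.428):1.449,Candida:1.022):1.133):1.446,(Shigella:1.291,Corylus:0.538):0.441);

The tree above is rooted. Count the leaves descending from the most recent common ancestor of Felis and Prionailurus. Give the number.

17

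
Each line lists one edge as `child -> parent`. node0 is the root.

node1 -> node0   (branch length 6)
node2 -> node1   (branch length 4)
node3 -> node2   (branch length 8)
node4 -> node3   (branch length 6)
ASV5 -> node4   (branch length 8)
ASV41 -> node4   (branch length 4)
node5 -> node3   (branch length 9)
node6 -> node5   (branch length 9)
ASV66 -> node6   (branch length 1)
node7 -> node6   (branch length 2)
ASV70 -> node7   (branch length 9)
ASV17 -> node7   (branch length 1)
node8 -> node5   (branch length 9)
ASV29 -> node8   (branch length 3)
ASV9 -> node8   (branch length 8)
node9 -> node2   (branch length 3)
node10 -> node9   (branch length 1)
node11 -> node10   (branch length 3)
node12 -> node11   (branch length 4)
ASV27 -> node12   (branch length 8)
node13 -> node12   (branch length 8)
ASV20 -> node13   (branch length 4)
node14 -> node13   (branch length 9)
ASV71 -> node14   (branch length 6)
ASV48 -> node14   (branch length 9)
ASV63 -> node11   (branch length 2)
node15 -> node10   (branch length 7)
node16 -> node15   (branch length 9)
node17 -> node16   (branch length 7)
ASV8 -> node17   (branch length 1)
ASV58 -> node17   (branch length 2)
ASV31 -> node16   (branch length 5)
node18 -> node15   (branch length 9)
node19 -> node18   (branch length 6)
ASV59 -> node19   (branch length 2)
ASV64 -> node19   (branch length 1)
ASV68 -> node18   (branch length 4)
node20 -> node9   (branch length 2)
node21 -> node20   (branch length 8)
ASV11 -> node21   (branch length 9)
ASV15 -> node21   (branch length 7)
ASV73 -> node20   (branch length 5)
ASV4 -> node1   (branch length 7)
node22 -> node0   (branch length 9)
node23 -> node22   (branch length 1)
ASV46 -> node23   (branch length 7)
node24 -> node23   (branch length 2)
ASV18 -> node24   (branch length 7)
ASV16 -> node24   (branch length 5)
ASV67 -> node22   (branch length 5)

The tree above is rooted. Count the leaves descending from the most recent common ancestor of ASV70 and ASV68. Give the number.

21

The MRCA of ASV70 and ASV68 is the node subtending (((ASV5,ASV41),((ASV66,(ASV70,ASV17)),(ASV29,ASV9))),((((ASV27,(ASV20,(ASV71,ASV48))),ASV63),(((ASV8,ASV58),ASV31),((ASV59,ASV64),ASV68))),((ASV11,ASV15),ASV73))).
That clade contains 21 terminal taxa: ASV11, ASV15, ASV17, ASV20, ASV27, ASV29, ASV31, ASV41, ASV48, ASV5, ASV58, ASV59, ASV63, ASV64, ASV66, ASV68, ASV70, ASV71, ASV73, ASV8, ASV9.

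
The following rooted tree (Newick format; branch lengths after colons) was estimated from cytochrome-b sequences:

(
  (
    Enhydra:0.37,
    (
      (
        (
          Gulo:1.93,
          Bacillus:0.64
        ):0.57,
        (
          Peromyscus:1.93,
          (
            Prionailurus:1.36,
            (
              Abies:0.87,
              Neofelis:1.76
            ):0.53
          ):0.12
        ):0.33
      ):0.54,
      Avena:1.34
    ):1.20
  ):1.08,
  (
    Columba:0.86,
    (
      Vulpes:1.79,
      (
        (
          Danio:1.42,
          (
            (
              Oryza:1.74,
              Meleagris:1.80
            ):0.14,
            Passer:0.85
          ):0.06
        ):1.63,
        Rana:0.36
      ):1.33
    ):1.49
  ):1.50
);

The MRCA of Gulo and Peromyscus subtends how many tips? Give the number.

The MRCA of Gulo and Peromyscus is the node subtending ((Gulo,Bacillus),(Peromyscus,(Prionailurus,(Abies,Neofelis)))).
That clade contains 6 terminal taxa: Abies, Bacillus, Gulo, Neofelis, Peromyscus, Prionailurus.

6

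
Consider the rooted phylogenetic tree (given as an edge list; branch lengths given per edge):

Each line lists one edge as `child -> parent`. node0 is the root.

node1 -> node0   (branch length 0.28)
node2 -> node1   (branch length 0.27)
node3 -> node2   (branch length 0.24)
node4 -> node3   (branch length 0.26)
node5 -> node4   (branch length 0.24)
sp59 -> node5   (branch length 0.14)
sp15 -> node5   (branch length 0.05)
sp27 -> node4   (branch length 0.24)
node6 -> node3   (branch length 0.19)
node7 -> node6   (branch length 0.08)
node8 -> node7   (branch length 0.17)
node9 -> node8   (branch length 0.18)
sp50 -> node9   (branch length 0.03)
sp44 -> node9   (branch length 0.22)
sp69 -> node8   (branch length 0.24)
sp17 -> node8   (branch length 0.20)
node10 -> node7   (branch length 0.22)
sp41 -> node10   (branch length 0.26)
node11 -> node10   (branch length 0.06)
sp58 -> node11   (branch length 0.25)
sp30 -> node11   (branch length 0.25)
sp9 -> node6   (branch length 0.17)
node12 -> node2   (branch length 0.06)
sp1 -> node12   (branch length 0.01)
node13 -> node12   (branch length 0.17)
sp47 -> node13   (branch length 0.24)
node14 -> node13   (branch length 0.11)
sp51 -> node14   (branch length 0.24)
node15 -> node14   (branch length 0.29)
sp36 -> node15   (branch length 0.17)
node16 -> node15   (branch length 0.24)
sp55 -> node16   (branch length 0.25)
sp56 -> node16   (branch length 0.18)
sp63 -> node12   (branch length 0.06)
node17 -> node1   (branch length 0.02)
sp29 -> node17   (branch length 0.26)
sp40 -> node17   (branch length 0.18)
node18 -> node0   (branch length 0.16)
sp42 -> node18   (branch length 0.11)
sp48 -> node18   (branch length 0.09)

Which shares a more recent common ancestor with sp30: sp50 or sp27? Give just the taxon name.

sp50

The MRCA of sp30 and sp50 subtends (((sp50,sp44),sp69,sp17),(sp41,(sp58,sp30))) (7 taxa).
The MRCA of sp30 and sp27 subtends (((sp59,sp15),sp27),((((sp50,sp44),sp69,sp17),(sp41,(sp58,sp30))),sp9)) (11 taxa).
The first is nested inside the second, so sp30 shares a more recent common ancestor with sp50.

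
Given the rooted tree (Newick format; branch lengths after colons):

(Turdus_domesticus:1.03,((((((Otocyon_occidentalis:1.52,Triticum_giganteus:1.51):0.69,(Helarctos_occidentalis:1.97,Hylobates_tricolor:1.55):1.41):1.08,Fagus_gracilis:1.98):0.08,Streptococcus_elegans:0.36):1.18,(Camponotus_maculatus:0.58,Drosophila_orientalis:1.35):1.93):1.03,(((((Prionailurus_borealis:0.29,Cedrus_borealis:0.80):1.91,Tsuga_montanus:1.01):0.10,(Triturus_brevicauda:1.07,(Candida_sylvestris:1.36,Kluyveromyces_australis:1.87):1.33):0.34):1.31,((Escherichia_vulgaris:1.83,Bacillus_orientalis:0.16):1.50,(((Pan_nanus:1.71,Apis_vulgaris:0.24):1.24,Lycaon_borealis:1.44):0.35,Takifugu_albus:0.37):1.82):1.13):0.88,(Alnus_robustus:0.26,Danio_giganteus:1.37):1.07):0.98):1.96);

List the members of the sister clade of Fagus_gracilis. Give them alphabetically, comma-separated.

Helarctos_occidentalis, Hylobates_tricolor, Otocyon_occidentalis, Triticum_giganteus

Fagus_gracilis attaches to the tree at the node subtending (((Otocyon_occidentalis,Triticum_giganteus),(Helarctos_occidentalis,Hylobates_tricolor)),Fagus_gracilis).
The other lineage descending from that same node — the sister group — is ((Otocyon_occidentalis,Triticum_giganteus),(Helarctos_occidentalis,Hylobates_tricolor)); its 4 tips in alphabetical order are the answer.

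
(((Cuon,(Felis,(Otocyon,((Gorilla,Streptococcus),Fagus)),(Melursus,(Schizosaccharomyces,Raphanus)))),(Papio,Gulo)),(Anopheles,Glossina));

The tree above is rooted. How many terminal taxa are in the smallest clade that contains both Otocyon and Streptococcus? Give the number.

The MRCA of Otocyon and Streptococcus is the node subtending (Otocyon,((Gorilla,Streptococcus),Fagus)).
That clade contains 4 terminal taxa: Fagus, Gorilla, Otocyon, Streptococcus.

4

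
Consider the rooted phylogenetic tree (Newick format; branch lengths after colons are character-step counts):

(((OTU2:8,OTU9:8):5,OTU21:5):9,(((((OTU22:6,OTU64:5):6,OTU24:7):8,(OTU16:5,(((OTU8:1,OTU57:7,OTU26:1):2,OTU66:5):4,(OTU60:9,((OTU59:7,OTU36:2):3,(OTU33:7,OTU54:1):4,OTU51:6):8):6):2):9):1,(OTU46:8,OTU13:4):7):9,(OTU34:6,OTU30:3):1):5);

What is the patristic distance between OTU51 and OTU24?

46

The path runs OTU51 → … → MRCA → … → OTU24; the MRCA is the node subtending (((OTU22,OTU64),OTU24),(OTU16,(((OTU8,OTU57,OTU26),OTU66),(OTU60,((OTU59,OTU36),(OTU33,OTU54),OTU51))))).
Branch lengths along that path: 6 + 8 + 6 + 2 + 9 + 8 + 7 = 46.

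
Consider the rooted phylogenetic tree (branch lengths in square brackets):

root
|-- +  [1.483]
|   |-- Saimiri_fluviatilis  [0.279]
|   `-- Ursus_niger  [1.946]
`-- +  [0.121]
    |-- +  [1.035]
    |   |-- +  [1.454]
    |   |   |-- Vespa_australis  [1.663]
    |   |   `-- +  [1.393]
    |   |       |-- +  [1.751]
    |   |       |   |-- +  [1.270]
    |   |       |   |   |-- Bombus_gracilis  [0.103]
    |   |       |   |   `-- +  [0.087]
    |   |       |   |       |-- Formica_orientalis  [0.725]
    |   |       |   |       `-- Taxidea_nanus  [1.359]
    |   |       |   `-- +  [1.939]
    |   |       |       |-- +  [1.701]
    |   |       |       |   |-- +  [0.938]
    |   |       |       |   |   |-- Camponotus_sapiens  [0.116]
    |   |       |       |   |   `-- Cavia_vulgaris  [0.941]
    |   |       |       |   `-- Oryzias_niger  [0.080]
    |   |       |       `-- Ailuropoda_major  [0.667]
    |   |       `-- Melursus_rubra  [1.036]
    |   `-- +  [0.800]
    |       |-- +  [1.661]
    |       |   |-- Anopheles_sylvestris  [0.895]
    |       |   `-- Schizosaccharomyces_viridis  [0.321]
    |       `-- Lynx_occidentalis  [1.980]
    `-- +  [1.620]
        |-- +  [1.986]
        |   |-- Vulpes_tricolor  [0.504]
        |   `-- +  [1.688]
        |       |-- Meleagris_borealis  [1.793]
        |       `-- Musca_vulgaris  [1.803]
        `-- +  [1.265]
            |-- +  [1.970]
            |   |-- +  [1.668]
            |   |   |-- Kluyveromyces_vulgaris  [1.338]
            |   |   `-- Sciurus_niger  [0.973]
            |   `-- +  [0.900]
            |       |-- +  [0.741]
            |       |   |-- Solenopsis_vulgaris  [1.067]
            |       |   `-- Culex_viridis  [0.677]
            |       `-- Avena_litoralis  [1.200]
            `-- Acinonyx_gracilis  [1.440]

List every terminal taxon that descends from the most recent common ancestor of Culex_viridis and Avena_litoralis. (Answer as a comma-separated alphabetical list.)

Avena_litoralis, Culex_viridis, Solenopsis_vulgaris

Tracing Culex_viridis: it sits inside (Solenopsis_vulgaris,Culex_viridis).
Tracing Avena_litoralis: it sits inside ((Solenopsis_vulgaris,Culex_viridis),Avena_litoralis).
The smallest clade enclosing both is ((Solenopsis_vulgaris,Culex_viridis),Avena_litoralis); the answer is its 3 terminal taxa in alphabetical order.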